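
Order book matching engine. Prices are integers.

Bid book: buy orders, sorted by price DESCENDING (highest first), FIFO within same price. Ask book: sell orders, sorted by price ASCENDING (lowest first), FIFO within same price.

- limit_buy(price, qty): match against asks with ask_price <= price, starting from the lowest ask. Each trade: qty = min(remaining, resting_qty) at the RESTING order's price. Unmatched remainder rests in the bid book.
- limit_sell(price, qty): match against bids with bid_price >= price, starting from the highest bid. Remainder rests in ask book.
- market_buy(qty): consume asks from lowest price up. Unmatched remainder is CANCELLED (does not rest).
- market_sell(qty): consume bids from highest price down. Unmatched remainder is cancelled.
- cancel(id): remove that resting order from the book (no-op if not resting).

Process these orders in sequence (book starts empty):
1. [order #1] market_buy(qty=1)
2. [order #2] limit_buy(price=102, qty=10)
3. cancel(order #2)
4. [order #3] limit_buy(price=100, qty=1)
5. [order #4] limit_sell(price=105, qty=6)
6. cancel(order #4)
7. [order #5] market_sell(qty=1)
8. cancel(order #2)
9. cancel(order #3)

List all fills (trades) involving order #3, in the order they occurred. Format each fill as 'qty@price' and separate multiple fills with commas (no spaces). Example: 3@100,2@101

Answer: 1@100

Derivation:
After op 1 [order #1] market_buy(qty=1): fills=none; bids=[-] asks=[-]
After op 2 [order #2] limit_buy(price=102, qty=10): fills=none; bids=[#2:10@102] asks=[-]
After op 3 cancel(order #2): fills=none; bids=[-] asks=[-]
After op 4 [order #3] limit_buy(price=100, qty=1): fills=none; bids=[#3:1@100] asks=[-]
After op 5 [order #4] limit_sell(price=105, qty=6): fills=none; bids=[#3:1@100] asks=[#4:6@105]
After op 6 cancel(order #4): fills=none; bids=[#3:1@100] asks=[-]
After op 7 [order #5] market_sell(qty=1): fills=#3x#5:1@100; bids=[-] asks=[-]
After op 8 cancel(order #2): fills=none; bids=[-] asks=[-]
After op 9 cancel(order #3): fills=none; bids=[-] asks=[-]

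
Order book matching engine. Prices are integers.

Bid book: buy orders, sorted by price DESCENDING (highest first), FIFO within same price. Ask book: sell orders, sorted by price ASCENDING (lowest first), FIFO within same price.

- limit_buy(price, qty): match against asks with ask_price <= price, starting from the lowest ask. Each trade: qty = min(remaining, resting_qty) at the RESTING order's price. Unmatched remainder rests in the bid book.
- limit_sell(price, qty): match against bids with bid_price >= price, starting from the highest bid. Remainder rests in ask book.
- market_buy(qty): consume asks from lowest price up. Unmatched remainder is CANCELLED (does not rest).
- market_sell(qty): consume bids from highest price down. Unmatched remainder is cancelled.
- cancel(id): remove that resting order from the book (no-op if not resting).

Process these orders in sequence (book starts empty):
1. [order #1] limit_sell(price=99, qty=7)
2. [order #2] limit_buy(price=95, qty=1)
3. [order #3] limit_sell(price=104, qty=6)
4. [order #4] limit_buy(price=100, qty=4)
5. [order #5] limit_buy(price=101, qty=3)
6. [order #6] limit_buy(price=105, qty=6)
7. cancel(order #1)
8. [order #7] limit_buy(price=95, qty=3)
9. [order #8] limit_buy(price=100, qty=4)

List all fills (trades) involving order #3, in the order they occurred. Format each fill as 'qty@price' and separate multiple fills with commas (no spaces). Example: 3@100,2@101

Answer: 6@104

Derivation:
After op 1 [order #1] limit_sell(price=99, qty=7): fills=none; bids=[-] asks=[#1:7@99]
After op 2 [order #2] limit_buy(price=95, qty=1): fills=none; bids=[#2:1@95] asks=[#1:7@99]
After op 3 [order #3] limit_sell(price=104, qty=6): fills=none; bids=[#2:1@95] asks=[#1:7@99 #3:6@104]
After op 4 [order #4] limit_buy(price=100, qty=4): fills=#4x#1:4@99; bids=[#2:1@95] asks=[#1:3@99 #3:6@104]
After op 5 [order #5] limit_buy(price=101, qty=3): fills=#5x#1:3@99; bids=[#2:1@95] asks=[#3:6@104]
After op 6 [order #6] limit_buy(price=105, qty=6): fills=#6x#3:6@104; bids=[#2:1@95] asks=[-]
After op 7 cancel(order #1): fills=none; bids=[#2:1@95] asks=[-]
After op 8 [order #7] limit_buy(price=95, qty=3): fills=none; bids=[#2:1@95 #7:3@95] asks=[-]
After op 9 [order #8] limit_buy(price=100, qty=4): fills=none; bids=[#8:4@100 #2:1@95 #7:3@95] asks=[-]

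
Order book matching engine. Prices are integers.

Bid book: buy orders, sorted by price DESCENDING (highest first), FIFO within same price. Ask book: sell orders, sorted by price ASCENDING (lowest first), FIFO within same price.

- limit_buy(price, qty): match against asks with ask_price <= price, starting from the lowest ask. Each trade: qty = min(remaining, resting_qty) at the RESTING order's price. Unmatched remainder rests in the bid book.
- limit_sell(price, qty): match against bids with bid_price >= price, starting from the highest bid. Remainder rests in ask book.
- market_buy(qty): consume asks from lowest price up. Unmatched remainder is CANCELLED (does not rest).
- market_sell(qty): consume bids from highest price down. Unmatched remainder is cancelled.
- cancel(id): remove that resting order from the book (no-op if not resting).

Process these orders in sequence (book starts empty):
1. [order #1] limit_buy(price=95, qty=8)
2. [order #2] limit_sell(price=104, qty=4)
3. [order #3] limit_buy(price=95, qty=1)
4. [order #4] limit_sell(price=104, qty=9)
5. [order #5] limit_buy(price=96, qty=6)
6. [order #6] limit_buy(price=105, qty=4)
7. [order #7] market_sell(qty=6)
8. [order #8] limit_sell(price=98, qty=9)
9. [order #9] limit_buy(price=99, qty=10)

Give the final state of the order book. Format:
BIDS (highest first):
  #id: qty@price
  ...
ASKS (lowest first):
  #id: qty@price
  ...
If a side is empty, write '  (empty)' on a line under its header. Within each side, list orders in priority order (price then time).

After op 1 [order #1] limit_buy(price=95, qty=8): fills=none; bids=[#1:8@95] asks=[-]
After op 2 [order #2] limit_sell(price=104, qty=4): fills=none; bids=[#1:8@95] asks=[#2:4@104]
After op 3 [order #3] limit_buy(price=95, qty=1): fills=none; bids=[#1:8@95 #3:1@95] asks=[#2:4@104]
After op 4 [order #4] limit_sell(price=104, qty=9): fills=none; bids=[#1:8@95 #3:1@95] asks=[#2:4@104 #4:9@104]
After op 5 [order #5] limit_buy(price=96, qty=6): fills=none; bids=[#5:6@96 #1:8@95 #3:1@95] asks=[#2:4@104 #4:9@104]
After op 6 [order #6] limit_buy(price=105, qty=4): fills=#6x#2:4@104; bids=[#5:6@96 #1:8@95 #3:1@95] asks=[#4:9@104]
After op 7 [order #7] market_sell(qty=6): fills=#5x#7:6@96; bids=[#1:8@95 #3:1@95] asks=[#4:9@104]
After op 8 [order #8] limit_sell(price=98, qty=9): fills=none; bids=[#1:8@95 #3:1@95] asks=[#8:9@98 #4:9@104]
After op 9 [order #9] limit_buy(price=99, qty=10): fills=#9x#8:9@98; bids=[#9:1@99 #1:8@95 #3:1@95] asks=[#4:9@104]

Answer: BIDS (highest first):
  #9: 1@99
  #1: 8@95
  #3: 1@95
ASKS (lowest first):
  #4: 9@104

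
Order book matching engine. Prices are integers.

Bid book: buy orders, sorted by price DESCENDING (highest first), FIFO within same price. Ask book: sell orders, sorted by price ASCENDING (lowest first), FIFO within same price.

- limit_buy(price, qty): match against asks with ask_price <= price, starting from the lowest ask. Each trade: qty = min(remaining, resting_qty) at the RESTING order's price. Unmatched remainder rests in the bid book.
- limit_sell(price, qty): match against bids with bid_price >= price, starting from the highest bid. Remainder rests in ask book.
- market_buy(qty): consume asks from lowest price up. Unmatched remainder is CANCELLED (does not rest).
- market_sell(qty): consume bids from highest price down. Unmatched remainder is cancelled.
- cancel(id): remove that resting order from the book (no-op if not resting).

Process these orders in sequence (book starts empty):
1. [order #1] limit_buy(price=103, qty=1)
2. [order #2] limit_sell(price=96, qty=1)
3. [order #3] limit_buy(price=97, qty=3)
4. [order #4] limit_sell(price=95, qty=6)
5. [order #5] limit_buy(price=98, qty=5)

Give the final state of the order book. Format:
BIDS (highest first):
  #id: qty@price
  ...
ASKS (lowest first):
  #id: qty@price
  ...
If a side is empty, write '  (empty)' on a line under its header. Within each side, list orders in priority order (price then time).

After op 1 [order #1] limit_buy(price=103, qty=1): fills=none; bids=[#1:1@103] asks=[-]
After op 2 [order #2] limit_sell(price=96, qty=1): fills=#1x#2:1@103; bids=[-] asks=[-]
After op 3 [order #3] limit_buy(price=97, qty=3): fills=none; bids=[#3:3@97] asks=[-]
After op 4 [order #4] limit_sell(price=95, qty=6): fills=#3x#4:3@97; bids=[-] asks=[#4:3@95]
After op 5 [order #5] limit_buy(price=98, qty=5): fills=#5x#4:3@95; bids=[#5:2@98] asks=[-]

Answer: BIDS (highest first):
  #5: 2@98
ASKS (lowest first):
  (empty)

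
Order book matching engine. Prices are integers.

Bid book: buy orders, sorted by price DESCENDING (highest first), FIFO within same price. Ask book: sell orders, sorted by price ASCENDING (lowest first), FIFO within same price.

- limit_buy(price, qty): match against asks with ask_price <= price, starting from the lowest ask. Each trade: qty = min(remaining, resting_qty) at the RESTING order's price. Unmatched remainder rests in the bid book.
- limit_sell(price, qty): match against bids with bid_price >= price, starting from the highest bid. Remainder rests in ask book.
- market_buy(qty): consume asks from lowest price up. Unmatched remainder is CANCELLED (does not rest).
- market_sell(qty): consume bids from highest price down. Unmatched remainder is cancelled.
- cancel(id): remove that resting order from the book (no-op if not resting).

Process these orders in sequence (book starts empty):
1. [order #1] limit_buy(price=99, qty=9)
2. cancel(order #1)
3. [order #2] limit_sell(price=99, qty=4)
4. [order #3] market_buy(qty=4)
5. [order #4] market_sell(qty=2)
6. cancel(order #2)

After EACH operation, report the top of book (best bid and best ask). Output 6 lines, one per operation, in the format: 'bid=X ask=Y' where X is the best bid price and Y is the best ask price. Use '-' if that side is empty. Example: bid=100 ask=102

Answer: bid=99 ask=-
bid=- ask=-
bid=- ask=99
bid=- ask=-
bid=- ask=-
bid=- ask=-

Derivation:
After op 1 [order #1] limit_buy(price=99, qty=9): fills=none; bids=[#1:9@99] asks=[-]
After op 2 cancel(order #1): fills=none; bids=[-] asks=[-]
After op 3 [order #2] limit_sell(price=99, qty=4): fills=none; bids=[-] asks=[#2:4@99]
After op 4 [order #3] market_buy(qty=4): fills=#3x#2:4@99; bids=[-] asks=[-]
After op 5 [order #4] market_sell(qty=2): fills=none; bids=[-] asks=[-]
After op 6 cancel(order #2): fills=none; bids=[-] asks=[-]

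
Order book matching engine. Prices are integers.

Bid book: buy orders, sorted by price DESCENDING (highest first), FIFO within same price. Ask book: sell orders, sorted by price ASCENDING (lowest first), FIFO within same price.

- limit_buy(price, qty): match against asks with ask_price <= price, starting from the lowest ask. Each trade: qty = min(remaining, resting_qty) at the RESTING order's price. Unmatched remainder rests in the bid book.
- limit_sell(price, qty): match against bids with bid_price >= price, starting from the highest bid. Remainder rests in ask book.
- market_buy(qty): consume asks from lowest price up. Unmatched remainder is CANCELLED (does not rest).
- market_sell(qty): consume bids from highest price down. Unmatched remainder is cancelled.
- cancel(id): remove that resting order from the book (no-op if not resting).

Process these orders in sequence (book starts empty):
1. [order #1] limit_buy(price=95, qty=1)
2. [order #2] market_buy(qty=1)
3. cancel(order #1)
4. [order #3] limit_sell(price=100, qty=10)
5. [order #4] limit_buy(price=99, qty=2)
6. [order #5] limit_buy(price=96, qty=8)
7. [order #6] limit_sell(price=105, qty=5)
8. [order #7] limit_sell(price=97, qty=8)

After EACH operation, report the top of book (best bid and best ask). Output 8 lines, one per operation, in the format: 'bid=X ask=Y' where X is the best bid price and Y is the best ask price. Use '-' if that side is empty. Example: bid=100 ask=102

Answer: bid=95 ask=-
bid=95 ask=-
bid=- ask=-
bid=- ask=100
bid=99 ask=100
bid=99 ask=100
bid=99 ask=100
bid=96 ask=97

Derivation:
After op 1 [order #1] limit_buy(price=95, qty=1): fills=none; bids=[#1:1@95] asks=[-]
After op 2 [order #2] market_buy(qty=1): fills=none; bids=[#1:1@95] asks=[-]
After op 3 cancel(order #1): fills=none; bids=[-] asks=[-]
After op 4 [order #3] limit_sell(price=100, qty=10): fills=none; bids=[-] asks=[#3:10@100]
After op 5 [order #4] limit_buy(price=99, qty=2): fills=none; bids=[#4:2@99] asks=[#3:10@100]
After op 6 [order #5] limit_buy(price=96, qty=8): fills=none; bids=[#4:2@99 #5:8@96] asks=[#3:10@100]
After op 7 [order #6] limit_sell(price=105, qty=5): fills=none; bids=[#4:2@99 #5:8@96] asks=[#3:10@100 #6:5@105]
After op 8 [order #7] limit_sell(price=97, qty=8): fills=#4x#7:2@99; bids=[#5:8@96] asks=[#7:6@97 #3:10@100 #6:5@105]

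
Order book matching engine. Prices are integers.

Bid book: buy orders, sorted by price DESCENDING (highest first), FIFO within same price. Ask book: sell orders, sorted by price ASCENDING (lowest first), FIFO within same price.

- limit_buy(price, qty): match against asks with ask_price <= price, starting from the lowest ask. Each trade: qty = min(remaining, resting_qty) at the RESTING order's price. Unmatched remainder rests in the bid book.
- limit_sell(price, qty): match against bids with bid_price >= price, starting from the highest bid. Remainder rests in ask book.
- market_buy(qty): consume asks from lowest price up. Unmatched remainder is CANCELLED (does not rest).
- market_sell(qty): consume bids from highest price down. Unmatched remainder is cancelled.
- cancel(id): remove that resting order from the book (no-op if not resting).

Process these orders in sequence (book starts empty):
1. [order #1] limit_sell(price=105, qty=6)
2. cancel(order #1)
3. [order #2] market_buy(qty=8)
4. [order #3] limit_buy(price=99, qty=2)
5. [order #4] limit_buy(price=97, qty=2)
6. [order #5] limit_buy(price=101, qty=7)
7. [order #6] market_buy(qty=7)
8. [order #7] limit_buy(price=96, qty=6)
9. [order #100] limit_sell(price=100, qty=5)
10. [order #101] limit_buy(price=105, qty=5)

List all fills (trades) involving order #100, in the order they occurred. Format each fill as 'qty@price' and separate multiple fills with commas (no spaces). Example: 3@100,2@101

After op 1 [order #1] limit_sell(price=105, qty=6): fills=none; bids=[-] asks=[#1:6@105]
After op 2 cancel(order #1): fills=none; bids=[-] asks=[-]
After op 3 [order #2] market_buy(qty=8): fills=none; bids=[-] asks=[-]
After op 4 [order #3] limit_buy(price=99, qty=2): fills=none; bids=[#3:2@99] asks=[-]
After op 5 [order #4] limit_buy(price=97, qty=2): fills=none; bids=[#3:2@99 #4:2@97] asks=[-]
After op 6 [order #5] limit_buy(price=101, qty=7): fills=none; bids=[#5:7@101 #3:2@99 #4:2@97] asks=[-]
After op 7 [order #6] market_buy(qty=7): fills=none; bids=[#5:7@101 #3:2@99 #4:2@97] asks=[-]
After op 8 [order #7] limit_buy(price=96, qty=6): fills=none; bids=[#5:7@101 #3:2@99 #4:2@97 #7:6@96] asks=[-]
After op 9 [order #100] limit_sell(price=100, qty=5): fills=#5x#100:5@101; bids=[#5:2@101 #3:2@99 #4:2@97 #7:6@96] asks=[-]
After op 10 [order #101] limit_buy(price=105, qty=5): fills=none; bids=[#101:5@105 #5:2@101 #3:2@99 #4:2@97 #7:6@96] asks=[-]

Answer: 5@101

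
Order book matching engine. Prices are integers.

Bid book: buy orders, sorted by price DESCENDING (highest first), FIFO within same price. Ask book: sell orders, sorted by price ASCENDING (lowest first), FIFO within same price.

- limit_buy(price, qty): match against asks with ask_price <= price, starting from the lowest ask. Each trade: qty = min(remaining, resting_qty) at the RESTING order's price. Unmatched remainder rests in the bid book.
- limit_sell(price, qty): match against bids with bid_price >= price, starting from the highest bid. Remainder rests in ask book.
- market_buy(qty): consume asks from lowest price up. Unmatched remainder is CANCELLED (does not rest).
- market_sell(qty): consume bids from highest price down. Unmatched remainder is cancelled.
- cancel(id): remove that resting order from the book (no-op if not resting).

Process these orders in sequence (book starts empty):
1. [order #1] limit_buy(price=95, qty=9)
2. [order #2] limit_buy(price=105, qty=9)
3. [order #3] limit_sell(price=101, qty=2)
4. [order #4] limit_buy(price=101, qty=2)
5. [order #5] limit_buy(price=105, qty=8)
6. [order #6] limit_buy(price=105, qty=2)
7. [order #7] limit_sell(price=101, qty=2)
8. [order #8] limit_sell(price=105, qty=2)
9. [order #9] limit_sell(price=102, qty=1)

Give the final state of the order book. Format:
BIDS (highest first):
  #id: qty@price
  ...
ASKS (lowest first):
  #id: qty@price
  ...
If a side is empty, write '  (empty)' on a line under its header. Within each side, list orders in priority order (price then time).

After op 1 [order #1] limit_buy(price=95, qty=9): fills=none; bids=[#1:9@95] asks=[-]
After op 2 [order #2] limit_buy(price=105, qty=9): fills=none; bids=[#2:9@105 #1:9@95] asks=[-]
After op 3 [order #3] limit_sell(price=101, qty=2): fills=#2x#3:2@105; bids=[#2:7@105 #1:9@95] asks=[-]
After op 4 [order #4] limit_buy(price=101, qty=2): fills=none; bids=[#2:7@105 #4:2@101 #1:9@95] asks=[-]
After op 5 [order #5] limit_buy(price=105, qty=8): fills=none; bids=[#2:7@105 #5:8@105 #4:2@101 #1:9@95] asks=[-]
After op 6 [order #6] limit_buy(price=105, qty=2): fills=none; bids=[#2:7@105 #5:8@105 #6:2@105 #4:2@101 #1:9@95] asks=[-]
After op 7 [order #7] limit_sell(price=101, qty=2): fills=#2x#7:2@105; bids=[#2:5@105 #5:8@105 #6:2@105 #4:2@101 #1:9@95] asks=[-]
After op 8 [order #8] limit_sell(price=105, qty=2): fills=#2x#8:2@105; bids=[#2:3@105 #5:8@105 #6:2@105 #4:2@101 #1:9@95] asks=[-]
After op 9 [order #9] limit_sell(price=102, qty=1): fills=#2x#9:1@105; bids=[#2:2@105 #5:8@105 #6:2@105 #4:2@101 #1:9@95] asks=[-]

Answer: BIDS (highest first):
  #2: 2@105
  #5: 8@105
  #6: 2@105
  #4: 2@101
  #1: 9@95
ASKS (lowest first):
  (empty)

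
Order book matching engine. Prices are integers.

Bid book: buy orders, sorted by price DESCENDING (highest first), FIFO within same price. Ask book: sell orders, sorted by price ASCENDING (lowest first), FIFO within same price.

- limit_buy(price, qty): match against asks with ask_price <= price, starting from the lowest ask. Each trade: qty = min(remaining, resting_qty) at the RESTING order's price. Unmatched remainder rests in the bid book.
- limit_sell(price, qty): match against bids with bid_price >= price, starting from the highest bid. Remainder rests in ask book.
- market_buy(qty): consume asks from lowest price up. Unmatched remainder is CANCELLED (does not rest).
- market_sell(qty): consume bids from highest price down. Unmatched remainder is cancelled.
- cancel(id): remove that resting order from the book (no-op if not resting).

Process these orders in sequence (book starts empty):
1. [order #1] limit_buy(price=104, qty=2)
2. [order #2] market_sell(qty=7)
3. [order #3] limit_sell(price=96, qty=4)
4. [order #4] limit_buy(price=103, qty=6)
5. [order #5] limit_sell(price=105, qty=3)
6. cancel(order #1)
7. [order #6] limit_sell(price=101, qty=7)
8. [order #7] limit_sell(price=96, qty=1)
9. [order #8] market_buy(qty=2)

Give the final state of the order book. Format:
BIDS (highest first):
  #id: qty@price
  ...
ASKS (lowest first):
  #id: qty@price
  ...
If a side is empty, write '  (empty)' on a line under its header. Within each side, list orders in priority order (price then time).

Answer: BIDS (highest first):
  (empty)
ASKS (lowest first):
  #6: 4@101
  #5: 3@105

Derivation:
After op 1 [order #1] limit_buy(price=104, qty=2): fills=none; bids=[#1:2@104] asks=[-]
After op 2 [order #2] market_sell(qty=7): fills=#1x#2:2@104; bids=[-] asks=[-]
After op 3 [order #3] limit_sell(price=96, qty=4): fills=none; bids=[-] asks=[#3:4@96]
After op 4 [order #4] limit_buy(price=103, qty=6): fills=#4x#3:4@96; bids=[#4:2@103] asks=[-]
After op 5 [order #5] limit_sell(price=105, qty=3): fills=none; bids=[#4:2@103] asks=[#5:3@105]
After op 6 cancel(order #1): fills=none; bids=[#4:2@103] asks=[#5:3@105]
After op 7 [order #6] limit_sell(price=101, qty=7): fills=#4x#6:2@103; bids=[-] asks=[#6:5@101 #5:3@105]
After op 8 [order #7] limit_sell(price=96, qty=1): fills=none; bids=[-] asks=[#7:1@96 #6:5@101 #5:3@105]
After op 9 [order #8] market_buy(qty=2): fills=#8x#7:1@96 #8x#6:1@101; bids=[-] asks=[#6:4@101 #5:3@105]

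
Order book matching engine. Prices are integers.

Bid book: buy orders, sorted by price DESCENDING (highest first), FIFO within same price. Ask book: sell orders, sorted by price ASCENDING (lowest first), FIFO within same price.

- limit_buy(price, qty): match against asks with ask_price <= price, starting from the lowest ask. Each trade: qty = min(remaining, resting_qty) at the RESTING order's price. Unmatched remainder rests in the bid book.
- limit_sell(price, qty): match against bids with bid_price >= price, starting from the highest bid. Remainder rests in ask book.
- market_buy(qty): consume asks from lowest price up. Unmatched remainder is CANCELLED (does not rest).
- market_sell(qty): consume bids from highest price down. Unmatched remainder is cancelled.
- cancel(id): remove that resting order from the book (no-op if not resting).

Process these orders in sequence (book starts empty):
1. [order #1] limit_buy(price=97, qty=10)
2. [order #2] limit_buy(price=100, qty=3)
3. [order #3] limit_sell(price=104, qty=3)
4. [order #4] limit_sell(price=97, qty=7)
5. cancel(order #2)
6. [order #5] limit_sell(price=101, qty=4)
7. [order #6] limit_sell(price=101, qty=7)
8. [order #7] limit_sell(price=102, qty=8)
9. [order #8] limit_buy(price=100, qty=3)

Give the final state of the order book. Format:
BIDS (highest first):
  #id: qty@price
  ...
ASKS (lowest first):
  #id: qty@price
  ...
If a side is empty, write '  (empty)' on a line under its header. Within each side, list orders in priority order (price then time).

Answer: BIDS (highest first):
  #8: 3@100
  #1: 6@97
ASKS (lowest first):
  #5: 4@101
  #6: 7@101
  #7: 8@102
  #3: 3@104

Derivation:
After op 1 [order #1] limit_buy(price=97, qty=10): fills=none; bids=[#1:10@97] asks=[-]
After op 2 [order #2] limit_buy(price=100, qty=3): fills=none; bids=[#2:3@100 #1:10@97] asks=[-]
After op 3 [order #3] limit_sell(price=104, qty=3): fills=none; bids=[#2:3@100 #1:10@97] asks=[#3:3@104]
After op 4 [order #4] limit_sell(price=97, qty=7): fills=#2x#4:3@100 #1x#4:4@97; bids=[#1:6@97] asks=[#3:3@104]
After op 5 cancel(order #2): fills=none; bids=[#1:6@97] asks=[#3:3@104]
After op 6 [order #5] limit_sell(price=101, qty=4): fills=none; bids=[#1:6@97] asks=[#5:4@101 #3:3@104]
After op 7 [order #6] limit_sell(price=101, qty=7): fills=none; bids=[#1:6@97] asks=[#5:4@101 #6:7@101 #3:3@104]
After op 8 [order #7] limit_sell(price=102, qty=8): fills=none; bids=[#1:6@97] asks=[#5:4@101 #6:7@101 #7:8@102 #3:3@104]
After op 9 [order #8] limit_buy(price=100, qty=3): fills=none; bids=[#8:3@100 #1:6@97] asks=[#5:4@101 #6:7@101 #7:8@102 #3:3@104]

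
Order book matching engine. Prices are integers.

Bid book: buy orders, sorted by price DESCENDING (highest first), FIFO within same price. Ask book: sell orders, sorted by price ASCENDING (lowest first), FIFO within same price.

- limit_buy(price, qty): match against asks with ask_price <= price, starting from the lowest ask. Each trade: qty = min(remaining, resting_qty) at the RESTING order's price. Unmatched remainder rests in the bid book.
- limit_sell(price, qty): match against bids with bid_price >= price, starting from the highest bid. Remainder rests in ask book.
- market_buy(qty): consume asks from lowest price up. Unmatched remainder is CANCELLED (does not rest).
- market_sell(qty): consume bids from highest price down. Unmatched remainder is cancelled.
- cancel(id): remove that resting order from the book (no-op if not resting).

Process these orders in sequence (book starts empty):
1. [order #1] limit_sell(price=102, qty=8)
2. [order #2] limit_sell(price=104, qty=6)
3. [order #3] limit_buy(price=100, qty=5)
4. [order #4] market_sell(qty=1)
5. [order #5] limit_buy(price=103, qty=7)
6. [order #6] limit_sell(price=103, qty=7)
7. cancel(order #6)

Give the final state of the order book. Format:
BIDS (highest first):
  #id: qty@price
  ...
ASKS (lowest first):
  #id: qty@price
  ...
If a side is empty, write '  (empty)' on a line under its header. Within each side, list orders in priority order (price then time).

Answer: BIDS (highest first):
  #3: 4@100
ASKS (lowest first):
  #1: 1@102
  #2: 6@104

Derivation:
After op 1 [order #1] limit_sell(price=102, qty=8): fills=none; bids=[-] asks=[#1:8@102]
After op 2 [order #2] limit_sell(price=104, qty=6): fills=none; bids=[-] asks=[#1:8@102 #2:6@104]
After op 3 [order #3] limit_buy(price=100, qty=5): fills=none; bids=[#3:5@100] asks=[#1:8@102 #2:6@104]
After op 4 [order #4] market_sell(qty=1): fills=#3x#4:1@100; bids=[#3:4@100] asks=[#1:8@102 #2:6@104]
After op 5 [order #5] limit_buy(price=103, qty=7): fills=#5x#1:7@102; bids=[#3:4@100] asks=[#1:1@102 #2:6@104]
After op 6 [order #6] limit_sell(price=103, qty=7): fills=none; bids=[#3:4@100] asks=[#1:1@102 #6:7@103 #2:6@104]
After op 7 cancel(order #6): fills=none; bids=[#3:4@100] asks=[#1:1@102 #2:6@104]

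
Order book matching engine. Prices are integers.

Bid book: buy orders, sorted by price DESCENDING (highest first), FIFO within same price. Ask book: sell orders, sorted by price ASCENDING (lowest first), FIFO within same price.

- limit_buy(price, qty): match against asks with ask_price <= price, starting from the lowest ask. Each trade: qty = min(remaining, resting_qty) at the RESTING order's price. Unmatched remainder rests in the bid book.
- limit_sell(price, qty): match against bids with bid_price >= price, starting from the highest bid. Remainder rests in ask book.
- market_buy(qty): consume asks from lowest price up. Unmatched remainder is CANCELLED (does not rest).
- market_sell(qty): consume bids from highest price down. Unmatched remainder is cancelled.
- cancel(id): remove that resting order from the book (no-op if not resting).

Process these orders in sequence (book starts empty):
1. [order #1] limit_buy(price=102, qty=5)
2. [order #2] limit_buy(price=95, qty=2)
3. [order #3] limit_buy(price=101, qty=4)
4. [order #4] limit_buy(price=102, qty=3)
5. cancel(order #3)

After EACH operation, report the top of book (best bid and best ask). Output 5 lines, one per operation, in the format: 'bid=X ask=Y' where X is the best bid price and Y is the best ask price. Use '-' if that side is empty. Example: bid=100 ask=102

After op 1 [order #1] limit_buy(price=102, qty=5): fills=none; bids=[#1:5@102] asks=[-]
After op 2 [order #2] limit_buy(price=95, qty=2): fills=none; bids=[#1:5@102 #2:2@95] asks=[-]
After op 3 [order #3] limit_buy(price=101, qty=4): fills=none; bids=[#1:5@102 #3:4@101 #2:2@95] asks=[-]
After op 4 [order #4] limit_buy(price=102, qty=3): fills=none; bids=[#1:5@102 #4:3@102 #3:4@101 #2:2@95] asks=[-]
After op 5 cancel(order #3): fills=none; bids=[#1:5@102 #4:3@102 #2:2@95] asks=[-]

Answer: bid=102 ask=-
bid=102 ask=-
bid=102 ask=-
bid=102 ask=-
bid=102 ask=-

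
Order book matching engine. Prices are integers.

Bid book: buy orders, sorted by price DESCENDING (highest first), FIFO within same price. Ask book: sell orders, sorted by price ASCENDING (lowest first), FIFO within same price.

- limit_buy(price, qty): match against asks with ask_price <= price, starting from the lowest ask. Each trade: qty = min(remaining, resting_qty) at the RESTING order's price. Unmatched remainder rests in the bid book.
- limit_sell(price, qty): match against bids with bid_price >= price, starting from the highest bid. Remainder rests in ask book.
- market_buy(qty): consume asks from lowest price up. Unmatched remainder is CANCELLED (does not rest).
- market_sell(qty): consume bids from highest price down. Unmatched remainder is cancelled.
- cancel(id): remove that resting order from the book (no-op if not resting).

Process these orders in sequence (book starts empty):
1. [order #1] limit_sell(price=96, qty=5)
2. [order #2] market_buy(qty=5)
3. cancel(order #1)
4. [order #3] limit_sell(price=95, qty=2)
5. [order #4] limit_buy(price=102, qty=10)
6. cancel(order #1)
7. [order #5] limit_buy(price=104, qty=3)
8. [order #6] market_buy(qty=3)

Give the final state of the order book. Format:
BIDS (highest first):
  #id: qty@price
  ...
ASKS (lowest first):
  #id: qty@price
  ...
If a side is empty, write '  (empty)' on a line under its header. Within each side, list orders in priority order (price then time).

After op 1 [order #1] limit_sell(price=96, qty=5): fills=none; bids=[-] asks=[#1:5@96]
After op 2 [order #2] market_buy(qty=5): fills=#2x#1:5@96; bids=[-] asks=[-]
After op 3 cancel(order #1): fills=none; bids=[-] asks=[-]
After op 4 [order #3] limit_sell(price=95, qty=2): fills=none; bids=[-] asks=[#3:2@95]
After op 5 [order #4] limit_buy(price=102, qty=10): fills=#4x#3:2@95; bids=[#4:8@102] asks=[-]
After op 6 cancel(order #1): fills=none; bids=[#4:8@102] asks=[-]
After op 7 [order #5] limit_buy(price=104, qty=3): fills=none; bids=[#5:3@104 #4:8@102] asks=[-]
After op 8 [order #6] market_buy(qty=3): fills=none; bids=[#5:3@104 #4:8@102] asks=[-]

Answer: BIDS (highest first):
  #5: 3@104
  #4: 8@102
ASKS (lowest first):
  (empty)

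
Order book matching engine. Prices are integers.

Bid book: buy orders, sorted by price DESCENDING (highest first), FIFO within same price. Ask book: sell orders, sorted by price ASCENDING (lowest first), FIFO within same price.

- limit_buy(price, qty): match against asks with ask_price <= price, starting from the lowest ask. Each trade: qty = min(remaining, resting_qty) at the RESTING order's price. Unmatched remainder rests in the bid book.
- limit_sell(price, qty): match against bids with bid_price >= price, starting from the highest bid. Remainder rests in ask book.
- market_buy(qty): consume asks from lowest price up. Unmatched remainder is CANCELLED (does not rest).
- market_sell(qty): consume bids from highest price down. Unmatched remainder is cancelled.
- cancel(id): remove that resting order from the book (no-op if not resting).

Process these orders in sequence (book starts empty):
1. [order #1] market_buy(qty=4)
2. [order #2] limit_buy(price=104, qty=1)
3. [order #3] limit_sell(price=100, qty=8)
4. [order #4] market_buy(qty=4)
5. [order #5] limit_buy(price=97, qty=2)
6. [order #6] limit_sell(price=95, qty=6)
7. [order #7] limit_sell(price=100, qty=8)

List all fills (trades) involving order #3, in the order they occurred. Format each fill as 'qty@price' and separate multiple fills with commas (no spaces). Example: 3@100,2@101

Answer: 1@104,4@100

Derivation:
After op 1 [order #1] market_buy(qty=4): fills=none; bids=[-] asks=[-]
After op 2 [order #2] limit_buy(price=104, qty=1): fills=none; bids=[#2:1@104] asks=[-]
After op 3 [order #3] limit_sell(price=100, qty=8): fills=#2x#3:1@104; bids=[-] asks=[#3:7@100]
After op 4 [order #4] market_buy(qty=4): fills=#4x#3:4@100; bids=[-] asks=[#3:3@100]
After op 5 [order #5] limit_buy(price=97, qty=2): fills=none; bids=[#5:2@97] asks=[#3:3@100]
After op 6 [order #6] limit_sell(price=95, qty=6): fills=#5x#6:2@97; bids=[-] asks=[#6:4@95 #3:3@100]
After op 7 [order #7] limit_sell(price=100, qty=8): fills=none; bids=[-] asks=[#6:4@95 #3:3@100 #7:8@100]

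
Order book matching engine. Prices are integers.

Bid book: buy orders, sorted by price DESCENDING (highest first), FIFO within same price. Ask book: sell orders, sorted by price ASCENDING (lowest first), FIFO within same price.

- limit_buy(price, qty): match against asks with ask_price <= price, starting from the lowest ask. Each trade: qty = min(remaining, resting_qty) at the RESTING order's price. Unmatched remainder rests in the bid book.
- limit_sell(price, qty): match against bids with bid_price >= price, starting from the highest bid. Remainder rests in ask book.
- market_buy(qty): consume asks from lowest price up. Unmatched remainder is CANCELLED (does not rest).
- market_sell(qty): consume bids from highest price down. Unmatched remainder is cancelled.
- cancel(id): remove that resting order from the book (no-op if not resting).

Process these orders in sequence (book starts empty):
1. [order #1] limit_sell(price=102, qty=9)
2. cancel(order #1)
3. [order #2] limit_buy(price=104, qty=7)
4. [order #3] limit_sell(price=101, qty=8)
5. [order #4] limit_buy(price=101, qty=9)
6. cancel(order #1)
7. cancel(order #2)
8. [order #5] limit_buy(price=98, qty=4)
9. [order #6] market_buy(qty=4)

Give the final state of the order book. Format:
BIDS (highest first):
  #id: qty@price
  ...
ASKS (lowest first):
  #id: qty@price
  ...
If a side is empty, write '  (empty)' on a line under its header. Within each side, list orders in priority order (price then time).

Answer: BIDS (highest first):
  #4: 8@101
  #5: 4@98
ASKS (lowest first):
  (empty)

Derivation:
After op 1 [order #1] limit_sell(price=102, qty=9): fills=none; bids=[-] asks=[#1:9@102]
After op 2 cancel(order #1): fills=none; bids=[-] asks=[-]
After op 3 [order #2] limit_buy(price=104, qty=7): fills=none; bids=[#2:7@104] asks=[-]
After op 4 [order #3] limit_sell(price=101, qty=8): fills=#2x#3:7@104; bids=[-] asks=[#3:1@101]
After op 5 [order #4] limit_buy(price=101, qty=9): fills=#4x#3:1@101; bids=[#4:8@101] asks=[-]
After op 6 cancel(order #1): fills=none; bids=[#4:8@101] asks=[-]
After op 7 cancel(order #2): fills=none; bids=[#4:8@101] asks=[-]
After op 8 [order #5] limit_buy(price=98, qty=4): fills=none; bids=[#4:8@101 #5:4@98] asks=[-]
After op 9 [order #6] market_buy(qty=4): fills=none; bids=[#4:8@101 #5:4@98] asks=[-]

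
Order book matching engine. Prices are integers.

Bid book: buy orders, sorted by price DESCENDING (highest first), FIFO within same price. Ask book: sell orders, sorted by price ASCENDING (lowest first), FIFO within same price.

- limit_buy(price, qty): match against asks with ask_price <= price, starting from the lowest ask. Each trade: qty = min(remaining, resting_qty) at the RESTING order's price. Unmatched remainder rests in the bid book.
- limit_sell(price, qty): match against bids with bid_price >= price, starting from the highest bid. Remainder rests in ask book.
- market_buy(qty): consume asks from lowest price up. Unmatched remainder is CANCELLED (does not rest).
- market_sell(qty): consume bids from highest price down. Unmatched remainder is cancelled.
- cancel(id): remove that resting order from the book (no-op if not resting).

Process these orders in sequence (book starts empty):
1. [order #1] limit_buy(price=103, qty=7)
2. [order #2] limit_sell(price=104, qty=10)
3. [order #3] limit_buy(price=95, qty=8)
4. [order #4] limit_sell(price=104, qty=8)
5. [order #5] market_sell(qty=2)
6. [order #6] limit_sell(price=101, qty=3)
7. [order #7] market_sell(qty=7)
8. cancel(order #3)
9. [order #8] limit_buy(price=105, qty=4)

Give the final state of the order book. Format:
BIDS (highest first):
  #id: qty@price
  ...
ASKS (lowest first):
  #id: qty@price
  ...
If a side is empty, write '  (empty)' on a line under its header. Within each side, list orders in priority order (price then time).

Answer: BIDS (highest first):
  (empty)
ASKS (lowest first):
  #2: 6@104
  #4: 8@104

Derivation:
After op 1 [order #1] limit_buy(price=103, qty=7): fills=none; bids=[#1:7@103] asks=[-]
After op 2 [order #2] limit_sell(price=104, qty=10): fills=none; bids=[#1:7@103] asks=[#2:10@104]
After op 3 [order #3] limit_buy(price=95, qty=8): fills=none; bids=[#1:7@103 #3:8@95] asks=[#2:10@104]
After op 4 [order #4] limit_sell(price=104, qty=8): fills=none; bids=[#1:7@103 #3:8@95] asks=[#2:10@104 #4:8@104]
After op 5 [order #5] market_sell(qty=2): fills=#1x#5:2@103; bids=[#1:5@103 #3:8@95] asks=[#2:10@104 #4:8@104]
After op 6 [order #6] limit_sell(price=101, qty=3): fills=#1x#6:3@103; bids=[#1:2@103 #3:8@95] asks=[#2:10@104 #4:8@104]
After op 7 [order #7] market_sell(qty=7): fills=#1x#7:2@103 #3x#7:5@95; bids=[#3:3@95] asks=[#2:10@104 #4:8@104]
After op 8 cancel(order #3): fills=none; bids=[-] asks=[#2:10@104 #4:8@104]
After op 9 [order #8] limit_buy(price=105, qty=4): fills=#8x#2:4@104; bids=[-] asks=[#2:6@104 #4:8@104]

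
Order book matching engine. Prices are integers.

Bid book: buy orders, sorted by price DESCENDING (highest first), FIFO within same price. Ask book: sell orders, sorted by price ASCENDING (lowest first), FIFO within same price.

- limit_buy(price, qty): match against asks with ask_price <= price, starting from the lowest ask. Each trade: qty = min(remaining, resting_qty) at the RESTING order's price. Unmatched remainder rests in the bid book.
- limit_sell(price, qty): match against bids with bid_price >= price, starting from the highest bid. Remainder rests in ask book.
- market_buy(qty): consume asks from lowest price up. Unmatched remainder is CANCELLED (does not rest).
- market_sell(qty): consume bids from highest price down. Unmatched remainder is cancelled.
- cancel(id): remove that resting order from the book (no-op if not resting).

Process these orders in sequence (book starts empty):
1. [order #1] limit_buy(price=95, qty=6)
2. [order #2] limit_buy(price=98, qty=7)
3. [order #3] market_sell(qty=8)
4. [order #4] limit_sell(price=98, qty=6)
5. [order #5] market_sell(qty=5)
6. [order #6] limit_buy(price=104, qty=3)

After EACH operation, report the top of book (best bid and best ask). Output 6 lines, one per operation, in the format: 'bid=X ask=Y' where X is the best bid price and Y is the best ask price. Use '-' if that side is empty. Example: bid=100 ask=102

After op 1 [order #1] limit_buy(price=95, qty=6): fills=none; bids=[#1:6@95] asks=[-]
After op 2 [order #2] limit_buy(price=98, qty=7): fills=none; bids=[#2:7@98 #1:6@95] asks=[-]
After op 3 [order #3] market_sell(qty=8): fills=#2x#3:7@98 #1x#3:1@95; bids=[#1:5@95] asks=[-]
After op 4 [order #4] limit_sell(price=98, qty=6): fills=none; bids=[#1:5@95] asks=[#4:6@98]
After op 5 [order #5] market_sell(qty=5): fills=#1x#5:5@95; bids=[-] asks=[#4:6@98]
After op 6 [order #6] limit_buy(price=104, qty=3): fills=#6x#4:3@98; bids=[-] asks=[#4:3@98]

Answer: bid=95 ask=-
bid=98 ask=-
bid=95 ask=-
bid=95 ask=98
bid=- ask=98
bid=- ask=98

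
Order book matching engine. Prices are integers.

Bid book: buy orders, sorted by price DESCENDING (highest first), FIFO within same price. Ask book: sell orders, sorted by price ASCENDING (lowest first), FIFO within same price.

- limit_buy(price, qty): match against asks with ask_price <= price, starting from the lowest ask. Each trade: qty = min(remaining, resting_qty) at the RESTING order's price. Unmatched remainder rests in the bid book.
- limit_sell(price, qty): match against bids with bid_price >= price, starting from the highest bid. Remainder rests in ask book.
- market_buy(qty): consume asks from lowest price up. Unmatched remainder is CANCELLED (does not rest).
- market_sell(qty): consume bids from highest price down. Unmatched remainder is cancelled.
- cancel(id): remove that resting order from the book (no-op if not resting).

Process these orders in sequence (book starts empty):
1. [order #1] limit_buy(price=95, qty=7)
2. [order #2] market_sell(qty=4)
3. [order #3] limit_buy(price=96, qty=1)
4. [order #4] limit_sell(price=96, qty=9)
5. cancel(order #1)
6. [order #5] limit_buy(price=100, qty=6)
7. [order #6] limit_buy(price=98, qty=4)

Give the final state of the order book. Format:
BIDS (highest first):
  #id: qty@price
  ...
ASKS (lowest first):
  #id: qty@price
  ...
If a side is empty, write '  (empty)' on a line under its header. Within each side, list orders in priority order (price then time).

After op 1 [order #1] limit_buy(price=95, qty=7): fills=none; bids=[#1:7@95] asks=[-]
After op 2 [order #2] market_sell(qty=4): fills=#1x#2:4@95; bids=[#1:3@95] asks=[-]
After op 3 [order #3] limit_buy(price=96, qty=1): fills=none; bids=[#3:1@96 #1:3@95] asks=[-]
After op 4 [order #4] limit_sell(price=96, qty=9): fills=#3x#4:1@96; bids=[#1:3@95] asks=[#4:8@96]
After op 5 cancel(order #1): fills=none; bids=[-] asks=[#4:8@96]
After op 6 [order #5] limit_buy(price=100, qty=6): fills=#5x#4:6@96; bids=[-] asks=[#4:2@96]
After op 7 [order #6] limit_buy(price=98, qty=4): fills=#6x#4:2@96; bids=[#6:2@98] asks=[-]

Answer: BIDS (highest first):
  #6: 2@98
ASKS (lowest first):
  (empty)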